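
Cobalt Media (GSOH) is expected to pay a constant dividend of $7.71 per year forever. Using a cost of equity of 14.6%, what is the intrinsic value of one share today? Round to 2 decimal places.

Zero-growth DDM (perpetuity): P₀ = D/r = 7.71 / 0.146 = 52.8082

$52.81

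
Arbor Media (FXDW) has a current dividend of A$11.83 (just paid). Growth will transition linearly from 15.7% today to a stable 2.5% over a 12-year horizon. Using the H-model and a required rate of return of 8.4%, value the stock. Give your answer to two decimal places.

H-model: P₀ = D₀[(1+g_L) + H(g_S−g_L)]/(r−g_L), with H = 12/2 = 6.
P₀ = 11.83 × [(1+0.025) + 6×(0.157−0.025)] / (0.084−0.025)
   = 11.83 × 1.8170 / 0.059 = 364.3239

A$364.32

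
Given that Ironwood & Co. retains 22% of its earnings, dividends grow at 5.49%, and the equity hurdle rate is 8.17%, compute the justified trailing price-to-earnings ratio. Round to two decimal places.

30.70

Payout ratio b = 1 − 0.22 = 0.78.
Justified trailing P/E = b(1+g)/(r−g) = 0.78×(1+0.0549)/(0.0817−0.0549) = 30.7023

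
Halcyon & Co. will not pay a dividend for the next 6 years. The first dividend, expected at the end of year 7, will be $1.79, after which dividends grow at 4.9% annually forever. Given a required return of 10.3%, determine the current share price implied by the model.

Deferred-dividend DDM. At t=6 the remaining stream is a growing perpetuity with first payment D_7 = 1.79.
V_6 = D_7/(r−g) = 1.79/(0.103−0.049) = 33.1481
P₀ = V_6/(1+r)^6 = 33.1481/(1+0.103)^6 = 18.4080

$18.41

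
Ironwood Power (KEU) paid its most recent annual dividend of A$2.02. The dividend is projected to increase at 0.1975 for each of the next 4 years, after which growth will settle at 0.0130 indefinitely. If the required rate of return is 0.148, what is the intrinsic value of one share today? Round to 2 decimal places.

Two-stage DDM. Project D₁…D_4 at 0.1975, terminal growth 0.013, discount at r = 0.148.
D_1 = 2.4190
D_2 = 2.8967
D_3 = 3.4688
D_4 = 4.1539
Terminal value at t=4: TV = D_5/(r−g) = 4.2079/(0.148−0.013) = 31.1694
P₀ = 2.4190/(1+0.148)^1 + 2.8967/(1+0.148)^2 + 3.4688/(1+0.148)^3 + 4.1539/(1+0.148)^4 + 31.1694/(1+0.148)^4 = 26.9351

A$26.94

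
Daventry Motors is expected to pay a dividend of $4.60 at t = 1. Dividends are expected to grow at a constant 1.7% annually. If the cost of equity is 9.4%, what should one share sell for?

$59.74

Gordon growth model: P₀ = D₁/(r − g), with D₁ = 4.60 given directly.
P₀ = 4.6000 / (0.094 − 0.017) = 4.6000 / 0.077 = 59.7403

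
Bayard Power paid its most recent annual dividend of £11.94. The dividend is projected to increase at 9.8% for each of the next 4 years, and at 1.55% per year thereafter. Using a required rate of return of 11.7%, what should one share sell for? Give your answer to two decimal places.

£157.30

Two-stage DDM. Project D₁…D_4 at 0.098, terminal growth 0.0155, discount at r = 0.117.
D_1 = 13.1101
D_2 = 14.3949
D_3 = 15.8056
D_4 = 17.3546
Terminal value at t=4: TV = D_5/(r−g) = 17.6236/(0.117−0.0155) = 173.6311
P₀ = 13.1101/(1+0.117)^1 + 14.3949/(1+0.117)^2 + 15.8056/(1+0.117)^3 + 17.3546/(1+0.117)^4 + 173.6311/(1+0.117)^4 = 157.2992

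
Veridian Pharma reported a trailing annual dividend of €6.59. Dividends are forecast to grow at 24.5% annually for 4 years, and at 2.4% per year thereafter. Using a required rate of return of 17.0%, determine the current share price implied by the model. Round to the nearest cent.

Two-stage DDM. Project D₁…D_4 at 0.245, terminal growth 0.024, discount at r = 0.17.
D_1 = 8.2046
D_2 = 10.2147
D_3 = 12.7173
D_4 = 15.8330
Terminal value at t=4: TV = D_5/(r−g) = 16.2130/(0.17−0.024) = 111.0478
P₀ = 8.2046/(1+0.17)^1 + 10.2147/(1+0.17)^2 + 12.7173/(1+0.17)^3 + 15.8330/(1+0.17)^4 + 111.0478/(1+0.17)^4 = 90.1246

€90.12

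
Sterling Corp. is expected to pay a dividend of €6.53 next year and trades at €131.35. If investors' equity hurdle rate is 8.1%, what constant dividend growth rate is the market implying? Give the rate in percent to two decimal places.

3.13%

From P₀ = D₁/(r − g), the implied growth is g = r − D₁/P₀.
g = 0.081 − 6.53/131.35 = 0.081 − 0.04971 = 0.03129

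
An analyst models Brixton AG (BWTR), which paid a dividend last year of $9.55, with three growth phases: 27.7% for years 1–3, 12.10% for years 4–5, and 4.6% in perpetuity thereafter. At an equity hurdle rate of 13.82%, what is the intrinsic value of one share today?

Three-stage DDM. Project D₁…D_5; terminal Gordon value at t=5 with g = 0.046; discount at r = 0.1382.
D_1 = 12.1953
D_2 = 15.5735
D_3 = 19.8873
D_4 = 22.2937
D_5 = 24.9912
TV_5 = 26.1408/(0.1382−0.046) = 283.5228
P₀ = Σ Dₜ/(1+r)ᵗ + TV_5/(1+r)^5 = 211.0098

$211.01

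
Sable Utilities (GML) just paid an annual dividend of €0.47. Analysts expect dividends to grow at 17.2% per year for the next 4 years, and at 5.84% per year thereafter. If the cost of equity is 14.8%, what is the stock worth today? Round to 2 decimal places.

Two-stage DDM. Project D₁…D_4 at 0.172, terminal growth 0.0584, discount at r = 0.148.
D_1 = 0.5508
D_2 = 0.6456
D_3 = 0.7566
D_4 = 0.8868
Terminal value at t=4: TV = D_5/(r−g) = 0.9386/(0.148−0.0584) = 10.4749
P₀ = 0.5508/(1+0.148)^1 + 0.6456/(1+0.148)^2 + 0.7566/(1+0.148)^3 + 0.8868/(1+0.148)^4 + 10.4749/(1+0.148)^4 = 8.0112

€8.01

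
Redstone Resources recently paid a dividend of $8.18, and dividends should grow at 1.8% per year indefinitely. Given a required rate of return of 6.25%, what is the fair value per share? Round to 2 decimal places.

Gordon growth model: P₀ = D₁/(r − g). D₁ = 8.18 × (1 + 0.018) = 8.3272.
P₀ = 8.3272 / (0.0625 − 0.018) = 8.3272 / 0.0445 = 187.1290

$187.13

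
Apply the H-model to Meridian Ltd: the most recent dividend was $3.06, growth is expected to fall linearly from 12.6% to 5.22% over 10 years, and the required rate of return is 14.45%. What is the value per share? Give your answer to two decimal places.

H-model: P₀ = D₀[(1+g_L) + H(g_S−g_L)]/(r−g_L), with H = 10/2 = 5.
P₀ = 3.06 × [(1+0.0522) + 5×(0.126−0.0522)] / (0.1445−0.0522)
   = 3.06 × 1.4212 / 0.0923 = 47.1167

$47.12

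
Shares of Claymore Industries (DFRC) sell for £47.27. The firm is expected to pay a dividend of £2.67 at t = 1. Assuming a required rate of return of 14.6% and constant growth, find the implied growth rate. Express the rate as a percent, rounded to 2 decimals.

8.95%

From P₀ = D₁/(r − g), the implied growth is g = r − D₁/P₀.
g = 0.146 − 2.67/47.27 = 0.146 − 0.05648 = 0.08952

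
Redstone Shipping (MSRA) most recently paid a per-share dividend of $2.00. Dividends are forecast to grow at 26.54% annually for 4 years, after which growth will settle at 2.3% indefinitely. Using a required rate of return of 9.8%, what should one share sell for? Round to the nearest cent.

Two-stage DDM. Project D₁…D_4 at 0.2654, terminal growth 0.023, discount at r = 0.098.
D_1 = 2.5308
D_2 = 3.2025
D_3 = 4.0524
D_4 = 5.1279
Terminal value at t=4: TV = D_5/(r−g) = 5.2459/(0.098−0.023) = 69.9448
P₀ = 2.5308/(1+0.098)^1 + 3.2025/(1+0.098)^2 + 4.0524/(1+0.098)^3 + 5.1279/(1+0.098)^4 + 69.9448/(1+0.098)^4 = 59.6729

$59.67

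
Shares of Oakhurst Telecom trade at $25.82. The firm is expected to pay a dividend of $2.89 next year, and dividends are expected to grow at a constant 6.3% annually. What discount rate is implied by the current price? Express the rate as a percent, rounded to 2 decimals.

Rearranging the constant-growth DDM: r = D₁/P₀ + g.
r = 2.8900 / 25.82 + 0.063 = 0.11193 + 0.063 = 0.17493

17.49%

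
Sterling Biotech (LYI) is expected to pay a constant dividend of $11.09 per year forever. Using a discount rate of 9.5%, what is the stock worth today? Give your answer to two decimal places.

$116.74

Zero-growth DDM (perpetuity): P₀ = D/r = 11.09 / 0.095 = 116.7368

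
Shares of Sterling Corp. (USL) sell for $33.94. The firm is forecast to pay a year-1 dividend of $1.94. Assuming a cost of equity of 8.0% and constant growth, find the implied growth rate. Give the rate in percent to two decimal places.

From P₀ = D₁/(r − g), the implied growth is g = r − D₁/P₀.
g = 0.08 − 1.94/33.94 = 0.08 − 0.05716 = 0.02284

2.28%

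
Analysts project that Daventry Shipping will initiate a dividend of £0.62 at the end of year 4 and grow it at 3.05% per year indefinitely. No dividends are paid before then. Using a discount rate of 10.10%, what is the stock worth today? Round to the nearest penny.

£6.59

Deferred-dividend DDM. At t=3 the remaining stream is a growing perpetuity with first payment D_4 = 0.62.
V_3 = D_4/(r−g) = 0.62/(0.101−0.0305) = 8.7943
P₀ = V_3/(1+r)^3 = 8.7943/(1+0.101)^3 = 6.5893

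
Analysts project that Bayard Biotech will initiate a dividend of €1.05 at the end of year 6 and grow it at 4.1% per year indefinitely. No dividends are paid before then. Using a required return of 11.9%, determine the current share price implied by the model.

€7.67

Deferred-dividend DDM. At t=5 the remaining stream is a growing perpetuity with first payment D_6 = 1.05.
V_5 = D_6/(r−g) = 1.05/(0.119−0.041) = 13.4615
P₀ = V_5/(1+r)^5 = 13.4615/(1+0.119)^5 = 7.6726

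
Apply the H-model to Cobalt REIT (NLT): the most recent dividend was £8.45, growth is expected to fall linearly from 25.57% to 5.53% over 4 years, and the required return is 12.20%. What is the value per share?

H-model: P₀ = D₀[(1+g_L) + H(g_S−g_L)]/(r−g_L), with H = 4/2 = 2.
P₀ = 8.45 × [(1+0.0553) + 2×(0.2557−0.0553)] / (0.122−0.0553)
   = 8.45 × 1.4561 / 0.0667 = 184.4684

£184.47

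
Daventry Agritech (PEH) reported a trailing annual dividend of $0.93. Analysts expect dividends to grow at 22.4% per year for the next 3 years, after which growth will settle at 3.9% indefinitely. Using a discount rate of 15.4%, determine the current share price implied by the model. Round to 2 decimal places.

Two-stage DDM. Project D₁…D_3 at 0.224, terminal growth 0.039, discount at r = 0.154.
D_1 = 1.1383
D_2 = 1.3933
D_3 = 1.7054
Terminal value at t=3: TV = D_4/(r−g) = 1.7719/(0.154−0.039) = 15.4080
P₀ = 1.1383/(1+0.154)^1 + 1.3933/(1+0.154)^2 + 1.7054/(1+0.154)^3 + 15.4080/(1+0.154)^3 = 13.1684

$13.17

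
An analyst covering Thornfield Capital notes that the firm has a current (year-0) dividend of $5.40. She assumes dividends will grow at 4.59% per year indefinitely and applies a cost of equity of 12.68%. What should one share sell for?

$69.81

Gordon growth model: P₀ = D₁/(r − g). D₁ = 5.40 × (1 + 0.0459) = 5.6479.
P₀ = 5.6479 / (0.1268 − 0.0459) = 5.6479 / 0.0809 = 69.8129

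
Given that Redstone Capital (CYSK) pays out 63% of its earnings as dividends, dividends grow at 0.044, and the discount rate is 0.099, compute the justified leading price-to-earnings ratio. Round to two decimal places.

Justified leading P/E = b/(r−g) = 0.63/(0.099−0.044) = 11.4545

11.45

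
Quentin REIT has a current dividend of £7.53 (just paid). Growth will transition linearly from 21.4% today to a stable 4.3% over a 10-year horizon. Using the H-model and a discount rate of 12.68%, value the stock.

£170.55

H-model: P₀ = D₀[(1+g_L) + H(g_S−g_L)]/(r−g_L), with H = 10/2 = 5.
P₀ = 7.53 × [(1+0.043) + 5×(0.214−0.043)] / (0.1268−0.043)
   = 7.53 × 1.8980 / 0.0838 = 170.5482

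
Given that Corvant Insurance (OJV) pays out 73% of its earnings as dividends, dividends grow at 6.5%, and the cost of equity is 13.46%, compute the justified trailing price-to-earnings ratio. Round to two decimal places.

11.17

Justified trailing P/E = b(1+g)/(r−g) = 0.73×(1+0.065)/(0.1346−0.065) = 11.1703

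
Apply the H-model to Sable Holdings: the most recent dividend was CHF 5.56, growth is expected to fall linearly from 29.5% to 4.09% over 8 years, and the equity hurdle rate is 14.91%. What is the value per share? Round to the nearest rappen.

H-model: P₀ = D₀[(1+g_L) + H(g_S−g_L)]/(r−g_L), with H = 8/2 = 4.
P₀ = 5.56 × [(1+0.0409) + 4×(0.295−0.0409)] / (0.1491−0.0409)
   = 5.56 × 2.0573 / 0.1082 = 105.7171

CHF 105.72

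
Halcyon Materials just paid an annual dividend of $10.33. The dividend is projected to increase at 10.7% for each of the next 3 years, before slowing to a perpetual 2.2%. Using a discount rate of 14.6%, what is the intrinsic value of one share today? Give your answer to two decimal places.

Two-stage DDM. Project D₁…D_3 at 0.107, terminal growth 0.022, discount at r = 0.146.
D_1 = 11.4353
D_2 = 12.6589
D_3 = 14.0134
Terminal value at t=3: TV = D_4/(r−g) = 14.3217/(0.146−0.022) = 115.4974
P₀ = 11.4353/(1+0.146)^1 + 12.6589/(1+0.146)^2 + 14.0134/(1+0.146)^3 + 115.4974/(1+0.146)^3 = 105.6676

$105.67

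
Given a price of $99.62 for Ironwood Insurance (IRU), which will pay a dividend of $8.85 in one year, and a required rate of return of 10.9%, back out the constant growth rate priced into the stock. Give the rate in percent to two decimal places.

2.02%

From P₀ = D₁/(r − g), the implied growth is g = r − D₁/P₀.
g = 0.109 − 8.85/99.62 = 0.109 − 0.08884 = 0.02016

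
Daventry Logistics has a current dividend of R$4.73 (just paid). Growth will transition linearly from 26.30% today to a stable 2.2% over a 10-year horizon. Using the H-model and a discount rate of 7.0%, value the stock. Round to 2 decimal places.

R$219.45

H-model: P₀ = D₀[(1+g_L) + H(g_S−g_L)]/(r−g_L), with H = 10/2 = 5.
P₀ = 4.73 × [(1+0.022) + 5×(0.263−0.022)] / (0.07−0.022)
   = 4.73 × 2.2270 / 0.048 = 219.4523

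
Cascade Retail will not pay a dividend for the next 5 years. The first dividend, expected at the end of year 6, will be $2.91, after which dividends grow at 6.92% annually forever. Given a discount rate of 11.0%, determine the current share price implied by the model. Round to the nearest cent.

$42.33

Deferred-dividend DDM. At t=5 the remaining stream is a growing perpetuity with first payment D_6 = 2.91.
V_5 = D_6/(r−g) = 2.91/(0.11−0.0692) = 71.3235
P₀ = V_5/(1+r)^5 = 71.3235/(1+0.11)^5 = 42.3270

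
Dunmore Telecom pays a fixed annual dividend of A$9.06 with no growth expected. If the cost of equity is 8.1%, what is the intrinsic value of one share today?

Zero-growth DDM (perpetuity): P₀ = D/r = 9.06 / 0.081 = 111.8519

A$111.85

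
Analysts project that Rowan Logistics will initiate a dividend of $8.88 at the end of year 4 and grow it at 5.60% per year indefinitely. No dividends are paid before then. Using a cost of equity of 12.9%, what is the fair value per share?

Deferred-dividend DDM. At t=3 the remaining stream is a growing perpetuity with first payment D_4 = 8.88.
V_3 = D_4/(r−g) = 8.88/(0.129−0.056) = 121.6438
P₀ = V_3/(1+r)^3 = 121.6438/(1+0.129)^3 = 84.5295

$84.53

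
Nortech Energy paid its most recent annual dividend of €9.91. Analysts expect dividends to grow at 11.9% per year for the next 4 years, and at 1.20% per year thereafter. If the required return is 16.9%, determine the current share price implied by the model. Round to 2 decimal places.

Two-stage DDM. Project D₁…D_4 at 0.119, terminal growth 0.012, discount at r = 0.169.
D_1 = 11.0893
D_2 = 12.4089
D_3 = 13.8856
D_4 = 15.5380
Terminal value at t=4: TV = D_5/(r−g) = 15.7244/(0.169−0.012) = 100.1555
P₀ = 11.0893/(1+0.169)^1 + 12.4089/(1+0.169)^2 + 13.8856/(1+0.169)^3 + 15.5380/(1+0.169)^4 + 100.1555/(1+0.169)^4 = 89.2099

€89.21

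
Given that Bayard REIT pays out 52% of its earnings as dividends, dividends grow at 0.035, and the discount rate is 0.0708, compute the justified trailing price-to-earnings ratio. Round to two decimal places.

Justified trailing P/E = b(1+g)/(r−g) = 0.52×(1+0.035)/(0.0708−0.035) = 15.0335

15.03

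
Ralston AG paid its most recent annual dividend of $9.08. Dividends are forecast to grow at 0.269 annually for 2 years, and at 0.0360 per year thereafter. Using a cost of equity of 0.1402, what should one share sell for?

Two-stage DDM. Project D₁…D_2 at 0.269, terminal growth 0.036, discount at r = 0.1402.
D_1 = 11.5225
D_2 = 14.6221
Terminal value at t=2: TV = D_3/(r−g) = 15.1485/(0.1402−0.036) = 145.3788
P₀ = 11.5225/(1+0.1402)^1 + 14.6221/(1+0.1402)^2 + 145.3788/(1+0.1402)^2 = 133.1780

$133.18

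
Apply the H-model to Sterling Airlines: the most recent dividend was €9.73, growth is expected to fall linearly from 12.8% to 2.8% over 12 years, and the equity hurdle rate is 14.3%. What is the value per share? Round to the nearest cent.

€137.74

H-model: P₀ = D₀[(1+g_L) + H(g_S−g_L)]/(r−g_L), with H = 12/2 = 6.
P₀ = 9.73 × [(1+0.028) + 6×(0.128−0.028)] / (0.143−0.028)
   = 9.73 × 1.6280 / 0.115 = 137.7430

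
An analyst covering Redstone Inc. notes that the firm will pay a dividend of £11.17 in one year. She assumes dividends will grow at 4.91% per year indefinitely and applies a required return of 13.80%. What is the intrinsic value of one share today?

Gordon growth model: P₀ = D₁/(r − g), with D₁ = 11.17 given directly.
P₀ = 11.1700 / (0.138 − 0.0491) = 11.1700 / 0.0889 = 125.6468

£125.65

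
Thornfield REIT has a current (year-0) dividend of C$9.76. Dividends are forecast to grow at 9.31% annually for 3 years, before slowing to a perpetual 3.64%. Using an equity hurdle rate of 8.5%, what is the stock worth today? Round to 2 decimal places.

Two-stage DDM. Project D₁…D_3 at 0.0931, terminal growth 0.0364, discount at r = 0.085.
D_1 = 10.6687
D_2 = 11.6619
D_3 = 12.7476
Terminal value at t=3: TV = D_4/(r−g) = 13.2116/(0.085−0.0364) = 271.8446
P₀ = 10.6687/(1+0.085)^1 + 11.6619/(1+0.085)^2 + 12.7476/(1+0.085)^3 + 271.8446/(1+0.085)^3 = 242.5487

C$242.55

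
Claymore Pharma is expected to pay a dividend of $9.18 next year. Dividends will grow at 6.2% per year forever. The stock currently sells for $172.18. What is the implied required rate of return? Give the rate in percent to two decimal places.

Rearranging the constant-growth DDM: r = D₁/P₀ + g.
r = 9.1800 / 172.18 + 0.062 = 0.05332 + 0.062 = 0.11532

11.53%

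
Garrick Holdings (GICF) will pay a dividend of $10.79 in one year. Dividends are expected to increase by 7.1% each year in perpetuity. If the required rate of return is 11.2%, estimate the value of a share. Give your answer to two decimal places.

$263.17

Gordon growth model: P₀ = D₁/(r − g), with D₁ = 10.79 given directly.
P₀ = 10.7900 / (0.112 − 0.071) = 10.7900 / 0.041 = 263.1707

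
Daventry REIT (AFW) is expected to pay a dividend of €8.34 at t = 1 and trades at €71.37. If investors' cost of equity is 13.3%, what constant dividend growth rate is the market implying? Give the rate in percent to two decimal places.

From P₀ = D₁/(r − g), the implied growth is g = r − D₁/P₀.
g = 0.133 − 8.34/71.37 = 0.133 − 0.11686 = 0.01614

1.61%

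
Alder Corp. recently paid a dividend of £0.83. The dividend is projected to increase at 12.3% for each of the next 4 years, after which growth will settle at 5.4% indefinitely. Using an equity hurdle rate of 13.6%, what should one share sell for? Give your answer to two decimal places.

£13.41

Two-stage DDM. Project D₁…D_4 at 0.123, terminal growth 0.054, discount at r = 0.136.
D_1 = 0.9321
D_2 = 1.0467
D_3 = 1.1755
D_4 = 1.3201
Terminal value at t=4: TV = D_5/(r−g) = 1.3914/(0.136−0.054) = 16.9677
P₀ = 0.9321/(1+0.136)^1 + 1.0467/(1+0.136)^2 + 1.1755/(1+0.136)^3 + 1.3201/(1+0.136)^4 + 16.9677/(1+0.136)^4 = 13.4146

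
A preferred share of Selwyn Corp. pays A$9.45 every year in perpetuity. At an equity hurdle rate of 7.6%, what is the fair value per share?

A$124.34

Zero-growth DDM (perpetuity): P₀ = D/r = 9.45 / 0.076 = 124.3421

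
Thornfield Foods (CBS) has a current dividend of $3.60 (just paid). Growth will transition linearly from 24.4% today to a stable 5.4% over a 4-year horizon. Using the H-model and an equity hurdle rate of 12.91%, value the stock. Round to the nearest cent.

H-model: P₀ = D₀[(1+g_L) + H(g_S−g_L)]/(r−g_L), with H = 4/2 = 2.
P₀ = 3.60 × [(1+0.054) + 2×(0.244−0.054)] / (0.1291−0.054)
   = 3.60 × 1.4340 / 0.0751 = 68.7403

$68.74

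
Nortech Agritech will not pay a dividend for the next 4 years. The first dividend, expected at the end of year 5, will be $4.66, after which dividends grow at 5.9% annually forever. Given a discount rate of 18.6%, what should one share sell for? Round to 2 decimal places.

Deferred-dividend DDM. At t=4 the remaining stream is a growing perpetuity with first payment D_5 = 4.66.
V_4 = D_5/(r−g) = 4.66/(0.186−0.059) = 36.6929
P₀ = V_4/(1+r)^4 = 36.6929/(1+0.186)^4 = 18.5457

$18.55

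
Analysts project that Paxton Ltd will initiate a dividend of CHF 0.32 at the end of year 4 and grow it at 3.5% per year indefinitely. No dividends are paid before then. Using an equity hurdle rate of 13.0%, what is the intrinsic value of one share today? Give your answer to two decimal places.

CHF 2.33

Deferred-dividend DDM. At t=3 the remaining stream is a growing perpetuity with first payment D_4 = 0.32.
V_3 = D_4/(r−g) = 0.32/(0.13−0.035) = 3.3684
P₀ = V_3/(1+r)^3 = 3.3684/(1+0.13)^3 = 2.3345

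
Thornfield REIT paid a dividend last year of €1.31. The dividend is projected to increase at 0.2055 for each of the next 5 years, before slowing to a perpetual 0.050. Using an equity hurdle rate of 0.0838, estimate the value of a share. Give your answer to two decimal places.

€78.40

Two-stage DDM. Project D₁…D_5 at 0.2055, terminal growth 0.05, discount at r = 0.0838.
D_1 = 1.5792
D_2 = 1.9037
D_3 = 2.2949
D_4 = 2.7666
D_5 = 3.3351
Terminal value at t=5: TV = D_6/(r−g) = 3.5018/(0.0838−0.05) = 103.6048
P₀ = 1.5792/(1+0.0838)^1 + 1.9037/(1+0.0838)^2 + 2.2949/(1+0.0838)^3 + 2.7666/(1+0.0838)^4 + 3.3351/(1+0.0838)^5 + 103.6048/(1+0.0838)^5 = 78.4002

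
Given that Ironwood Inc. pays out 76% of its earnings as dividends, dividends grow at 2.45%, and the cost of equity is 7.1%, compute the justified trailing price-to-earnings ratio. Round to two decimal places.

16.74

Justified trailing P/E = b(1+g)/(r−g) = 0.76×(1+0.0245)/(0.071−0.0245) = 16.7445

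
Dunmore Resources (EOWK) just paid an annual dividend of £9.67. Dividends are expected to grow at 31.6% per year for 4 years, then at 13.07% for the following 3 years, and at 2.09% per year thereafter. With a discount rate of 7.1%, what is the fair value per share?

£668.83

Three-stage DDM. Project D₁…D_7; terminal Gordon value at t=7 with g = 0.0209; discount at r = 0.071.
D_1 = 12.7257
D_2 = 16.7470
D_3 = 22.0391
D_4 = 29.0035
D_5 = 32.7942
D_6 = 37.0804
D_7 = 41.9268
TV_7 = 42.8031/(0.071−0.0209) = 854.3537
P₀ = Σ Dₜ/(1+r)ᵗ + TV_7/(1+r)^7 = 668.8301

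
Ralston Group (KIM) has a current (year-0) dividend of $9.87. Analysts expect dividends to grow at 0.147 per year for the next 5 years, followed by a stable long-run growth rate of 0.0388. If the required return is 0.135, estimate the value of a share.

Two-stage DDM. Project D₁…D_5 at 0.147, terminal growth 0.0388, discount at r = 0.135.
D_1 = 11.3209
D_2 = 12.9851
D_3 = 14.8939
D_4 = 17.0833
D_5 = 19.5945
Terminal value at t=5: TV = D_6/(r−g) = 20.3548/(0.135−0.0388) = 211.5880
P₀ = 11.3209/(1+0.135)^1 + 12.9851/(1+0.135)^2 + 14.8939/(1+0.135)^3 + 17.0833/(1+0.135)^4 + 19.5945/(1+0.135)^5 + 211.5880/(1+0.135)^5 = 163.2717

$163.27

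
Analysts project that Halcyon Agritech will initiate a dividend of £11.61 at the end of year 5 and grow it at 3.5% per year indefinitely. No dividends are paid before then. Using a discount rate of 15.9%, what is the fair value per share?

Deferred-dividend DDM. At t=4 the remaining stream is a growing perpetuity with first payment D_5 = 11.61.
V_4 = D_5/(r−g) = 11.61/(0.159−0.035) = 93.6290
P₀ = V_4/(1+r)^4 = 93.6290/(1+0.159)^4 = 51.8892

£51.89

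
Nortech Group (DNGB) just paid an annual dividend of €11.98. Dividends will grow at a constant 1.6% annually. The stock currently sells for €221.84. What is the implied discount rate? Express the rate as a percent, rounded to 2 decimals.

Rearranging the constant-growth DDM: r = D₁/P₀ + g.
D₁ = 11.98 × (1 + 0.016) = 12.1717.
r = 12.1717 / 221.84 + 0.016 = 0.05487 + 0.016 = 0.07087

7.09%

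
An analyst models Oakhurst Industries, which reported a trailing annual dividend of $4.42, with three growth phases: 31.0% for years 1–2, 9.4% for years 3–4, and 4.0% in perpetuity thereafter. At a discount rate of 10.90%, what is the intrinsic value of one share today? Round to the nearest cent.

$113.93

Three-stage DDM. Project D₁…D_4; terminal Gordon value at t=4 with g = 0.04; discount at r = 0.109.
D_1 = 5.7902
D_2 = 7.5852
D_3 = 8.2982
D_4 = 9.0782
TV_4 = 9.4413/(0.109−0.04) = 136.8308
P₀ = Σ Dₜ/(1+r)ᵗ + TV_4/(1+r)^4 = 113.9344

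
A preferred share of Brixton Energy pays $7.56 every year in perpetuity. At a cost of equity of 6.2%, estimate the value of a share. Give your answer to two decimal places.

Zero-growth DDM (perpetuity): P₀ = D/r = 7.56 / 0.062 = 121.9355

$121.94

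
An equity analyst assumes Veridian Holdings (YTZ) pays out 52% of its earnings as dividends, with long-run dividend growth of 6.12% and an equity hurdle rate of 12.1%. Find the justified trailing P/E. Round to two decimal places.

Justified trailing P/E = b(1+g)/(r−g) = 0.52×(1+0.0612)/(0.121−0.0612) = 9.2278

9.23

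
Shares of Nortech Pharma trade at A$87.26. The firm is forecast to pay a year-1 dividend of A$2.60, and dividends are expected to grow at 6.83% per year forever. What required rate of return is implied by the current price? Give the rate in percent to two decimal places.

Rearranging the constant-growth DDM: r = D₁/P₀ + g.
r = 2.6000 / 87.26 + 0.0683 = 0.02980 + 0.0683 = 0.09810

9.81%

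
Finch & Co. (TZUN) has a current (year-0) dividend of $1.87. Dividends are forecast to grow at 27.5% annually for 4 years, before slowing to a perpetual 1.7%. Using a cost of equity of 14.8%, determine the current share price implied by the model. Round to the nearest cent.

$31.88

Two-stage DDM. Project D₁…D_4 at 0.275, terminal growth 0.017, discount at r = 0.148.
D_1 = 2.3842
D_2 = 3.0399
D_3 = 3.8759
D_4 = 4.9418
Terminal value at t=4: TV = D_5/(r−g) = 5.0258/(0.148−0.017) = 38.3647
P₀ = 2.3842/(1+0.148)^1 + 3.0399/(1+0.148)^2 + 3.8759/(1+0.148)^3 + 4.9418/(1+0.148)^4 + 38.3647/(1+0.148)^4 = 31.8789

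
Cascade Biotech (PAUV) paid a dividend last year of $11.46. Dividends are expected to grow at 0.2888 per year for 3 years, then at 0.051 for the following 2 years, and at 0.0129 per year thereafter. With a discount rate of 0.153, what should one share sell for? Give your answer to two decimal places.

Three-stage DDM. Project D₁…D_5; terminal Gordon value at t=5 with g = 0.0129; discount at r = 0.153.
D_1 = 14.7696
D_2 = 19.0351
D_3 = 24.5325
D_4 = 25.7836
D_5 = 27.0986
TV_5 = 27.4482/(0.153−0.0129) = 195.9183
P₀ = Σ Dₜ/(1+r)ᵗ + TV_5/(1+r)^5 = 167.1660

$167.17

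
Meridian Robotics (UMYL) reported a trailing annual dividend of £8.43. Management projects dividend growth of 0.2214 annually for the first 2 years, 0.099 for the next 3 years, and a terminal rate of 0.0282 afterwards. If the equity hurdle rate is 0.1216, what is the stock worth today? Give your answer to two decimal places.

£151.51

Three-stage DDM. Project D₁…D_5; terminal Gordon value at t=5 with g = 0.0282; discount at r = 0.1216.
D_1 = 10.2964
D_2 = 12.5760
D_3 = 13.8211
D_4 = 15.1893
D_5 = 16.6931
TV_5 = 17.1638/(0.1216−0.0282) = 183.7669
P₀ = Σ Dₜ/(1+r)ᵗ + TV_5/(1+r)^5 = 151.5080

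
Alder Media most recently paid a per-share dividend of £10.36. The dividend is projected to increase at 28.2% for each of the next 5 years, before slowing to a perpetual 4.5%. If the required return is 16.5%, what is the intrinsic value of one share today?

Two-stage DDM. Project D₁…D_5 at 0.282, terminal growth 0.045, discount at r = 0.165.
D_1 = 13.2815
D_2 = 17.0269
D_3 = 21.8285
D_4 = 27.9841
D_5 = 35.8757
Terminal value at t=5: TV = D_6/(r−g) = 37.4901/(0.165−0.045) = 312.4172
P₀ = 13.2815/(1+0.165)^1 + 17.0269/(1+0.165)^2 + 21.8285/(1+0.165)^3 + 27.9841/(1+0.165)^4 + 35.8757/(1+0.165)^5 + 312.4172/(1+0.165)^5 = 215.2416

£215.24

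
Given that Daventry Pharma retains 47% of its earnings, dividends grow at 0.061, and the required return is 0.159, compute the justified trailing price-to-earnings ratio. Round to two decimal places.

5.74

Payout ratio b = 1 − 0.47 = 0.53.
Justified trailing P/E = b(1+g)/(r−g) = 0.53×(1+0.061)/(0.159−0.061) = 5.7381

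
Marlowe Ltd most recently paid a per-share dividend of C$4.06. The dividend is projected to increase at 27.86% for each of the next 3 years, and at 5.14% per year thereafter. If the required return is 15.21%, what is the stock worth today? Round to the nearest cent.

C$73.00

Two-stage DDM. Project D₁…D_3 at 0.2786, terminal growth 0.0514, discount at r = 0.1521.
D_1 = 5.1911
D_2 = 6.6374
D_3 = 8.4865
Terminal value at t=3: TV = D_4/(r−g) = 8.9227/(0.1521−0.0514) = 88.6071
P₀ = 5.1911/(1+0.1521)^1 + 6.6374/(1+0.1521)^2 + 8.4865/(1+0.1521)^3 + 88.6071/(1+0.1521)^3 = 72.9985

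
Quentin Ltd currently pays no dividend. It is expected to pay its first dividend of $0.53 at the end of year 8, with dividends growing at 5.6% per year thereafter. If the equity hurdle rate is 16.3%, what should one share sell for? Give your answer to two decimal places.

Deferred-dividend DDM. At t=7 the remaining stream is a growing perpetuity with first payment D_8 = 0.53.
V_7 = D_8/(r−g) = 0.53/(0.163−0.056) = 4.9533
P₀ = V_7/(1+r)^7 = 4.9533/(1+0.163)^7 = 1.7212

$1.72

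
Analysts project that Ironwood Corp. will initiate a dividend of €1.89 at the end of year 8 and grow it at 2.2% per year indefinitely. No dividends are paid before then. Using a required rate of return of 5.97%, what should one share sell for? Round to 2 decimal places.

€33.41

Deferred-dividend DDM. At t=7 the remaining stream is a growing perpetuity with first payment D_8 = 1.89.
V_7 = D_8/(r−g) = 1.89/(0.0597−0.022) = 50.1326
P₀ = V_7/(1+r)^7 = 50.1326/(1+0.0597)^7 = 33.4072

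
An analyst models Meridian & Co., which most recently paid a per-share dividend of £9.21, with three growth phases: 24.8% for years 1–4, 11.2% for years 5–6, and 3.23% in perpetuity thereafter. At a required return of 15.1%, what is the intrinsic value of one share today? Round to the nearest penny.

Three-stage DDM. Project D₁…D_6; terminal Gordon value at t=6 with g = 0.0323; discount at r = 0.151.
D_1 = 11.4941
D_2 = 14.3446
D_3 = 17.9021
D_4 = 22.3418
D_5 = 24.8441
D_6 = 27.6266
TV_6 = 28.5189/(0.151−0.0323) = 240.2607
P₀ = Σ Dₜ/(1+r)ᵗ + TV_6/(1+r)^6 = 172.7948

£172.79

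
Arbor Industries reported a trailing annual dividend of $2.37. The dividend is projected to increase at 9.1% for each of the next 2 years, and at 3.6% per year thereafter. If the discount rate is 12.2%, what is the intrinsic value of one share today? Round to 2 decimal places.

Two-stage DDM. Project D₁…D_2 at 0.091, terminal growth 0.036, discount at r = 0.122.
D_1 = 2.5857
D_2 = 2.8210
Terminal value at t=2: TV = D_3/(r−g) = 2.9225/(0.122−0.036) = 33.9828
P₀ = 2.5857/(1+0.122)^1 + 2.8210/(1+0.122)^2 + 33.9828/(1+0.122)^2 = 31.5398

$31.54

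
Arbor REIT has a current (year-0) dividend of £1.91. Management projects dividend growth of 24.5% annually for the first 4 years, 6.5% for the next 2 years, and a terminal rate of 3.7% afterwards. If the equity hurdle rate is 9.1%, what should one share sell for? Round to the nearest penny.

Three-stage DDM. Project D₁…D_6; terminal Gordon value at t=6 with g = 0.037; discount at r = 0.091.
D_1 = 2.3780
D_2 = 2.9605
D_3 = 3.6859
D_4 = 4.5889
D_5 = 4.8872
D_6 = 5.2049
TV_6 = 5.3975/(0.091−0.037) = 99.9528
P₀ = Σ Dₜ/(1+r)ᵗ + TV_6/(1+r)^6 = 76.2641

£76.26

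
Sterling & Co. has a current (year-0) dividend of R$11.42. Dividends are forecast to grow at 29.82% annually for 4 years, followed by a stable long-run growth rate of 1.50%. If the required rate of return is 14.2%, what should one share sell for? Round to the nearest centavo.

R$216.00

Two-stage DDM. Project D₁…D_4 at 0.2982, terminal growth 0.015, discount at r = 0.142.
D_1 = 14.8254
D_2 = 19.2464
D_3 = 24.9857
D_4 = 32.4364
Terminal value at t=4: TV = D_5/(r−g) = 32.9229/(0.142−0.015) = 259.2357
P₀ = 14.8254/(1+0.142)^1 + 19.2464/(1+0.142)^2 + 24.9857/(1+0.142)^3 + 32.4364/(1+0.142)^4 + 259.2357/(1+0.142)^4 = 216.0025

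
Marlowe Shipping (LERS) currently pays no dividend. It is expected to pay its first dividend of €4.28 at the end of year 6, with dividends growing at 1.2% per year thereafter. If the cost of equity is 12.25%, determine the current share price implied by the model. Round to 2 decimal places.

€21.73

Deferred-dividend DDM. At t=5 the remaining stream is a growing perpetuity with first payment D_6 = 4.28.
V_5 = D_6/(r−g) = 4.28/(0.1225−0.012) = 38.7330
P₀ = V_5/(1+r)^5 = 38.7330/(1+0.1225)^5 = 21.7345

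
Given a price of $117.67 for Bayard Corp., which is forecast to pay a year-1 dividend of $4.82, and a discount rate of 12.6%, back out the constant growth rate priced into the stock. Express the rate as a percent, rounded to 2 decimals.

8.50%

From P₀ = D₁/(r − g), the implied growth is g = r − D₁/P₀.
g = 0.126 − 4.82/117.67 = 0.126 − 0.04096 = 0.08504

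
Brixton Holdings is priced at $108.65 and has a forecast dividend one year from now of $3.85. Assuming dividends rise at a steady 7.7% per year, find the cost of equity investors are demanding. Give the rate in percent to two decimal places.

11.24%

Rearranging the constant-growth DDM: r = D₁/P₀ + g.
r = 3.8500 / 108.65 + 0.077 = 0.03543 + 0.077 = 0.11243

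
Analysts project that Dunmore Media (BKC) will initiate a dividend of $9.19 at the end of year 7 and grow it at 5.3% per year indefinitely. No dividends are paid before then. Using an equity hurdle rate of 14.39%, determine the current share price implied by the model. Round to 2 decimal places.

Deferred-dividend DDM. At t=6 the remaining stream is a growing perpetuity with first payment D_7 = 9.19.
V_6 = D_7/(r−g) = 9.19/(0.1439−0.053) = 101.1001
P₀ = V_6/(1+r)^6 = 101.1001/(1+0.1439)^6 = 45.1256

$45.13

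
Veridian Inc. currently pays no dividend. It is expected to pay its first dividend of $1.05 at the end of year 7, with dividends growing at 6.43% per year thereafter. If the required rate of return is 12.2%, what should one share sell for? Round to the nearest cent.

Deferred-dividend DDM. At t=6 the remaining stream is a growing perpetuity with first payment D_7 = 1.05.
V_6 = D_7/(r−g) = 1.05/(0.122−0.0643) = 18.1976
P₀ = V_6/(1+r)^6 = 18.1976/(1+0.122)^6 = 9.1213

$9.12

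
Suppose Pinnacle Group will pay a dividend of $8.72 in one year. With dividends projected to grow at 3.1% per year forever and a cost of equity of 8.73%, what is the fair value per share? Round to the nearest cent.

Gordon growth model: P₀ = D₁/(r − g), with D₁ = 8.72 given directly.
P₀ = 8.7200 / (0.0873 − 0.031) = 8.7200 / 0.0563 = 154.8845

$154.88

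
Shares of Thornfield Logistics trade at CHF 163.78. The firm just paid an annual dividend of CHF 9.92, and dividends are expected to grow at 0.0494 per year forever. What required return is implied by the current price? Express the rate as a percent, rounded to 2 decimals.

11.30%

Rearranging the constant-growth DDM: r = D₁/P₀ + g.
D₁ = 9.92 × (1 + 0.0494) = 10.4100.
r = 10.4100 / 163.78 + 0.0494 = 0.06356 + 0.0494 = 0.11296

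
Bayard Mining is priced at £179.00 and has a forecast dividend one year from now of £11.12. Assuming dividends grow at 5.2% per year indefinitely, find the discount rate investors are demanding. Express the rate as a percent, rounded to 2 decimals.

Rearranging the constant-growth DDM: r = D₁/P₀ + g.
r = 11.1200 / 179.00 + 0.052 = 0.06212 + 0.052 = 0.11412

11.41%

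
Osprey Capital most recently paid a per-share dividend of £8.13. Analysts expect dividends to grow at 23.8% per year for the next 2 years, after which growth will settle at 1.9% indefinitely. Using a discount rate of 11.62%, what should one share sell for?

Two-stage DDM. Project D₁…D_2 at 0.238, terminal growth 0.019, discount at r = 0.1162.
D_1 = 10.0649
D_2 = 12.4604
Terminal value at t=2: TV = D_3/(r−g) = 12.6971/(0.1162−0.019) = 130.6290
P₀ = 10.0649/(1+0.1162)^1 + 12.4604/(1+0.1162)^2 + 130.6290/(1+0.1162)^2 = 123.8652

£123.87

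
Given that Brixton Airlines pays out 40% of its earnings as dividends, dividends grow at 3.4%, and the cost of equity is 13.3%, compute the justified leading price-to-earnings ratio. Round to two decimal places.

Justified leading P/E = b/(r−g) = 0.40/(0.133−0.034) = 4.0404

4.04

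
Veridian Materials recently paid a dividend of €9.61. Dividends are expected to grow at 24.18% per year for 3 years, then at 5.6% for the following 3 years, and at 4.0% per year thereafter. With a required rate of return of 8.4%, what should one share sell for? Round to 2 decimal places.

€394.91

Three-stage DDM. Project D₁…D_6; terminal Gordon value at t=6 with g = 0.04; discount at r = 0.084.
D_1 = 11.9337
D_2 = 14.8193
D_3 = 18.4026
D_4 = 19.4331
D_5 = 20.5214
D_6 = 21.6706
TV_6 = 22.5374/(0.084−0.04) = 512.2132
P₀ = Σ Dₜ/(1+r)ᵗ + TV_6/(1+r)^6 = 394.9098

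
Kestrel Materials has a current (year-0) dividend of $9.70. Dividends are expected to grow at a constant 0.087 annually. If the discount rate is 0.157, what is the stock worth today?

$150.63

Gordon growth model: P₀ = D₁/(r − g). D₁ = 9.70 × (1 + 0.087) = 10.5439.
P₀ = 10.5439 / (0.157 − 0.087) = 10.5439 / 0.07 = 150.6271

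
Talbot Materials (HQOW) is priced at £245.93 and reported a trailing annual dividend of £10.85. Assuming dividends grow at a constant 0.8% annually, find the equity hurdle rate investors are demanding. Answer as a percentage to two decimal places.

5.25%

Rearranging the constant-growth DDM: r = D₁/P₀ + g.
D₁ = 10.85 × (1 + 0.008) = 10.9368.
r = 10.9368 / 245.93 + 0.008 = 0.04447 + 0.008 = 0.05247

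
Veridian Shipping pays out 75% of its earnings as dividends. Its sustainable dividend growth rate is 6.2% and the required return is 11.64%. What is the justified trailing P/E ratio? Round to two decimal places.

14.64

Justified trailing P/E = b(1+g)/(r−g) = 0.75×(1+0.062)/(0.1164−0.062) = 14.6415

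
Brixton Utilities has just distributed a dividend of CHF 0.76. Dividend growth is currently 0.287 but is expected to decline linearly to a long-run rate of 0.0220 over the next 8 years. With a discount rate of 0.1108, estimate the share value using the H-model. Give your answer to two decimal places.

H-model: P₀ = D₀[(1+g_L) + H(g_S−g_L)]/(r−g_L), with H = 8/2 = 4.
P₀ = 0.76 × [(1+0.022) + 4×(0.287−0.022)] / (0.1108−0.022)
   = 0.76 × 2.0820 / 0.0888 = 17.8189

CHF 17.82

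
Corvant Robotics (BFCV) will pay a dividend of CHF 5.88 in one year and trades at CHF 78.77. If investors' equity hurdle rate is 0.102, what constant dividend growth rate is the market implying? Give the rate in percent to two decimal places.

2.74%

From P₀ = D₁/(r − g), the implied growth is g = r − D₁/P₀.
g = 0.102 − 5.88/78.77 = 0.102 − 0.07465 = 0.02735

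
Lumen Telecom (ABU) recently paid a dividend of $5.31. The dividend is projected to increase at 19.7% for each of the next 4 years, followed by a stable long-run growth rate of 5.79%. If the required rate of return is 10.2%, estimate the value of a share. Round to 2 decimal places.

Two-stage DDM. Project D₁…D_4 at 0.197, terminal growth 0.0579, discount at r = 0.102.
D_1 = 6.3561
D_2 = 7.6082
D_3 = 9.1070
D_4 = 10.9011
Terminal value at t=4: TV = D_5/(r−g) = 11.5323/(0.102−0.0579) = 261.5033
P₀ = 6.3561/(1+0.102)^1 + 7.6082/(1+0.102)^2 + 9.1070/(1+0.102)^3 + 10.9011/(1+0.102)^4 + 261.5033/(1+0.102)^4 = 203.5467

$203.55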